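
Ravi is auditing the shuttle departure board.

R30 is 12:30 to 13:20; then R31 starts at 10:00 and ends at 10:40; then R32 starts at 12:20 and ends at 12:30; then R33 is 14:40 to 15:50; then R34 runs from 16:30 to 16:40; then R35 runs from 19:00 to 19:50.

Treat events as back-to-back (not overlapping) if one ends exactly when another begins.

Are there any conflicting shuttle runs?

Check each pair: they overlap iff neither finishes before the other starts.
Sorted by start: R31, R32, R30, R33, R34, R35.
R32 starts after R31 ends — done with R31.
R30 starts exactly when R32 ends (back-to-back, no overlap) — done with R32.
R33 starts after R30 ends — done with R30.
R34 starts after R33 ends — done with R33.
R35 starts after R34 ends.
Every pair is clear; the schedule has no overlaps.

No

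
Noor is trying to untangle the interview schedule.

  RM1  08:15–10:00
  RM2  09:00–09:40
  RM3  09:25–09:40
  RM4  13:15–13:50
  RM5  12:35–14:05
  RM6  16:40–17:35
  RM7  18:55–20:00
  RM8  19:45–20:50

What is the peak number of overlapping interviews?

Walk through starts and ends in time order (an end at T is processed before a start at T):
08:15 start RM1 → 1
09:00 start RM2 → 2
09:25 start RM3 → 3
09:40 end RM2 → 2
09:40 end RM3 → 1
10:00 end RM1 → 0
12:35 start RM5 → 1
13:15 start RM4 → 2
13:50 end RM4 → 1
14:05 end RM5 → 0
16:40 start RM6 → 1
17:35 end RM6 → 0
18:55 start RM7 → 1
19:45 start RM8 → 2
20:00 end RM7 → 1
20:50 end RM8 → 0
Peak is 3, at 09:25 (RM1, RM2, RM3).

3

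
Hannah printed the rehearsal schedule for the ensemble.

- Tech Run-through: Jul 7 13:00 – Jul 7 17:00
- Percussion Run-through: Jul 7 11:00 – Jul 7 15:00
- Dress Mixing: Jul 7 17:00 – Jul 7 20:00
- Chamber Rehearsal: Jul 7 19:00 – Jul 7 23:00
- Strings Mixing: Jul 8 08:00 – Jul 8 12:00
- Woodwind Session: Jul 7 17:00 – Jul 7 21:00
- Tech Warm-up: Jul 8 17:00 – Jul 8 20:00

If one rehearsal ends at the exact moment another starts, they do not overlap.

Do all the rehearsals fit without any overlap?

No

Sorted by start: Percussion Run-through, Tech Run-through, Dress Mixing, Woodwind Session, Chamber Rehearsal, Strings Mixing, Tech Warm-up.
Tech Run-through starts before Percussion Run-through ends → Percussion Run-through and Tech Run-through overlap.
That's a conflict, so the schedule is not conflict-free.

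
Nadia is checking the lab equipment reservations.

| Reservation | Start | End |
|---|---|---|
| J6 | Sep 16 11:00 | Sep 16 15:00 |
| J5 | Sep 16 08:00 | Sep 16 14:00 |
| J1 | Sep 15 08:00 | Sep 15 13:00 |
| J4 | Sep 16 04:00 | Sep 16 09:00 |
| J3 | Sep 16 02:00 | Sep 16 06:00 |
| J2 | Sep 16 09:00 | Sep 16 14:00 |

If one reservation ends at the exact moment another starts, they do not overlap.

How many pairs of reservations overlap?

5

Check each pair: they overlap iff neither finishes before the other starts.
Sorted by start: J1, J3, J4, J5, J2, J6.
J3 starts after J1 ends; J1 is clear from here.
J4 starts before J3 ends → J3 and J4 overlap.
J5 starts after J3 ends; J3 is clear from here.
J5 starts before J4 ends → J4 and J5 overlap.
J2 starts exactly when J4 ends (back-to-back, no overlap); J4 is clear from here.
J2 starts before J5 ends → J5 and J2 overlap.
J6 starts before J5 ends → J5 and J6 overlap.
J6 starts before J2 ends → J2 and J6 overlap.
Overlapping pairs: J2 & J5, J2 & J6, J3 & J4, J4 & J5, J5 & J6 — 5 in total.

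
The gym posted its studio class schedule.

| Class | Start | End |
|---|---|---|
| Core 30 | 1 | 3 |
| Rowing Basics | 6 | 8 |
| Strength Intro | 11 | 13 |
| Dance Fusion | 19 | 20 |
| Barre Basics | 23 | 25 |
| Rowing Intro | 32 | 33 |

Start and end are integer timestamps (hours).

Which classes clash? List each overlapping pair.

Sorted by start: Core 30, Rowing Basics, Strength Intro, Dance Fusion, Barre Basics, Rowing Intro.
Rowing Basics starts after Core 30 ends, so nothing later overlaps Core 30 either.
Strength Intro starts after Rowing Basics ends, so nothing later overlaps Rowing Basics either.
Dance Fusion starts after Strength Intro ends, so nothing later overlaps Strength Intro either.
Barre Basics starts after Dance Fusion ends, so nothing later overlaps Dance Fusion either.
Rowing Intro starts after Barre Basics ends.

no overlapping pairs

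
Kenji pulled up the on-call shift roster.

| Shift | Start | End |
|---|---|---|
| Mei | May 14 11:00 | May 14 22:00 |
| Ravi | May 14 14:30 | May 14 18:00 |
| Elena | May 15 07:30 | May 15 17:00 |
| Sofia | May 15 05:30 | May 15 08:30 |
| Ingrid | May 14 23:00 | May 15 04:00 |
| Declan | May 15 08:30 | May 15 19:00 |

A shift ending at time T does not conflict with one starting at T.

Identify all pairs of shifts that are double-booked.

Declan & Elena, Elena & Sofia, Mei & Ravi

Sorted by start: Mei, Ravi, Ingrid, Sofia, Elena, Declan.
Ravi starts before Mei ends → Mei and Ravi overlap.
Ingrid starts after Mei ends; Mei is clear from here.
Ingrid starts after Ravi ends; Ravi is clear from here.
Sofia starts after Ingrid ends; Ingrid is clear from here.
Elena starts before Sofia ends → Sofia and Elena overlap.
Declan starts exactly when Sofia ends (back-to-back, no overlap).
Declan starts before Elena ends → Elena and Declan overlap.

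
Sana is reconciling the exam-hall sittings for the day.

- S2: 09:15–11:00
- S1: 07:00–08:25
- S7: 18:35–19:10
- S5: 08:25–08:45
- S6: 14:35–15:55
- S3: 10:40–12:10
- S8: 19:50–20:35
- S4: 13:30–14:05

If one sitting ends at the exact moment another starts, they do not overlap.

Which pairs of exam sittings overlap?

S2 & S3

Sorted by start: S1, S5, S2, S3, S4, S6, S7, S8.
S5 starts exactly when S1 ends (back-to-back, no overlap) — done with S1.
S2 starts after S5 ends — done with S5.
S3 starts before S2 ends → S2 and S3 overlap.
S4 starts after S2 ends — done with S2.
S4 starts after S3 ends — done with S3.
S6 starts after S4 ends — done with S4.
S7 starts after S6 ends — done with S6.
S8 starts after S7 ends.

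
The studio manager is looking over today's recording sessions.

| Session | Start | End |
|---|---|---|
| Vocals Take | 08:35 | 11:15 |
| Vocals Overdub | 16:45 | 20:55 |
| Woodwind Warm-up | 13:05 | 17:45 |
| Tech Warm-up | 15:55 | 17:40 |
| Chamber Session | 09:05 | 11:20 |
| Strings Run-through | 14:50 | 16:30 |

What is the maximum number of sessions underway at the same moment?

Sweep the timeline, counting +1 at each start and −1 at each end (ends before starts at a tie):
08:35 start Vocals Take → 1
09:05 start Chamber Session → 2
11:15 end Vocals Take → 1
11:20 end Chamber Session → 0
13:05 start Woodwind Warm-up → 1
14:50 start Strings Run-through → 2
15:55 start Tech Warm-up → 3
16:30 end Strings Run-through → 2
16:45 start Vocals Overdub → 3
17:40 end Tech Warm-up → 2
17:45 end Woodwind Warm-up → 1
20:55 end Vocals Overdub → 0
Peak is 3, at 15:55 (Strings Run-through, Tech Warm-up, Woodwind Warm-up).

3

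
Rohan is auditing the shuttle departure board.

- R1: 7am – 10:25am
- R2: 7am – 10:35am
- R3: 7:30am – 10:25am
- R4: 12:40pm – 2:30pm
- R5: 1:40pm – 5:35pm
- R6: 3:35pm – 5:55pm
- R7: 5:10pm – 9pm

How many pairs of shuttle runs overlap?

Sorted by start: R1, R2, R3, R4, R5, R6, R7.
R2 starts before R1 ends → R1 and R2 overlap.
R3 starts before R1 ends → R1 and R3 overlap.
R4 starts after R1 ends, so R1 has no further overlaps.
R3 starts before R2 ends → R2 and R3 overlap.
R4 starts after R2 ends, so R2 has no further overlaps.
R4 starts after R3 ends, so R3 has no further overlaps.
R5 starts before R4 ends → R4 and R5 overlap.
R6 starts after R4 ends, so R4 has no further overlaps.
R6 starts before R5 ends → R5 and R6 overlap.
R7 starts before R5 ends → R5 and R7 overlap.
R7 starts before R6 ends → R6 and R7 overlap.
Overlapping pairs: R1 & R2, R1 & R3, R2 & R3, R4 & R5, R5 & R6, R5 & R7, R6 & R7 — 7 in total.

7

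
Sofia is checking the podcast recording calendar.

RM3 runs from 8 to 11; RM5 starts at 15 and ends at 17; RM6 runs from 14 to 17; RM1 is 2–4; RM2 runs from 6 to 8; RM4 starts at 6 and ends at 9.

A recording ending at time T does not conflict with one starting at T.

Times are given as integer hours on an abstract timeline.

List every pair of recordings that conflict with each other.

Sorted by start: RM1, RM2, RM4, RM3, RM6, RM5.
RM2 starts after RM1 ends, so RM1 has no further overlaps.
RM4 starts before RM2 ends → RM2 and RM4 overlap.
RM3 starts exactly when RM2 ends (back-to-back, no overlap), so RM2 has no further overlaps.
RM3 starts before RM4 ends → RM4 and RM3 overlap.
RM6 starts after RM4 ends, so RM4 has no further overlaps.
RM6 starts after RM3 ends, so RM3 has no further overlaps.
RM5 starts before RM6 ends → RM6 and RM5 overlap.

RM2 & RM4, RM3 & RM4, RM5 & RM6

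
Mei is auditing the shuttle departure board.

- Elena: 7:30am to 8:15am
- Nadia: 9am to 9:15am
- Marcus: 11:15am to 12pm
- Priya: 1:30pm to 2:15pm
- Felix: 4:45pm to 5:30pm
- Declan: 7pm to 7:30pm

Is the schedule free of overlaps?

Sorted by start: Elena, Nadia, Marcus, Priya, Felix, Declan.
Nadia starts after Elena ends, so Elena has no further overlaps.
Marcus starts after Nadia ends, so Nadia has no further overlaps.
Priya starts after Marcus ends, so Marcus has no further overlaps.
Felix starts after Priya ends, so Priya has no further overlaps.
Declan starts after Felix ends.
Every pair is clear; the schedule has no overlaps.

Yes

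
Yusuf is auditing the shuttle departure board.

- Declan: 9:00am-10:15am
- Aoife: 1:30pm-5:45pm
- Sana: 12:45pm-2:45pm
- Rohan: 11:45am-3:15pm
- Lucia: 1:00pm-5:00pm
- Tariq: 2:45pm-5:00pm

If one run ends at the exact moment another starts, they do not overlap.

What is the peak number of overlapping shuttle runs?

Sort all start/end points and keep a running count:
9:00am start Declan → 1
10:15am end Declan → 0
11:45am start Rohan → 1
12:45pm start Sana → 2
1:00pm start Lucia → 3
1:30pm start Aoife → 4
2:45pm end Sana → 3
2:45pm start Tariq → 4
3:15pm end Rohan → 3
5:00pm end Lucia → 2
5:00pm end Tariq → 1
5:45pm end Aoife → 0
Peak is 4, at 1:30pm (Aoife, Lucia, Rohan, Sana).

4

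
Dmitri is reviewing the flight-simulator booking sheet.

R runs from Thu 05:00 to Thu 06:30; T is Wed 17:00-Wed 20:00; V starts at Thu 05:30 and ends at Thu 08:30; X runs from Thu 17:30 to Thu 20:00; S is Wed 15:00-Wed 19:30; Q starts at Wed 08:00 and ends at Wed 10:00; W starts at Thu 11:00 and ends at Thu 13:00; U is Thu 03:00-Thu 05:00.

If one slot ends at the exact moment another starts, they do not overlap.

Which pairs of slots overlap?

R & V, S & T

Sorted by start: Q, S, T, U, R, V, W, X.
S starts after Q ends, so nothing later overlaps Q either.
T starts before S ends → S and T overlap.
U starts after S ends, so nothing later overlaps S either.
U starts after T ends, so nothing later overlaps T either.
R starts exactly when U ends (back-to-back, no overlap), so nothing later overlaps U either.
V starts before R ends → R and V overlap.
W starts after R ends, so nothing later overlaps R either.
W starts after V ends, so nothing later overlaps V either.
X starts after W ends.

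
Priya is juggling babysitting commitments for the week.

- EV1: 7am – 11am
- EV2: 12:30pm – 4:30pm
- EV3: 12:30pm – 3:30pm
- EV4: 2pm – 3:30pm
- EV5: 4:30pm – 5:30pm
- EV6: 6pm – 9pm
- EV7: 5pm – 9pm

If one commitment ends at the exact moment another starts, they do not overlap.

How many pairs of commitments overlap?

Check each pair: they overlap iff neither finishes before the other starts.
Sorted by start: EV1, EV2, EV3, EV4, EV5, EV7, EV6.
EV2 starts after EV1 ends, so EV1 has no further overlaps.
EV3 starts before EV2 ends → EV2 and EV3 overlap.
EV4 starts before EV2 ends → EV2 and EV4 overlap.
EV5 starts exactly when EV2 ends (back-to-back, no overlap), so EV2 has no further overlaps.
EV4 starts before EV3 ends → EV3 and EV4 overlap.
EV5 starts after EV3 ends, so EV3 has no further overlaps.
EV5 starts after EV4 ends, so EV4 has no further overlaps.
EV7 starts before EV5 ends → EV5 and EV7 overlap.
EV6 starts after EV5 ends.
EV6 starts before EV7 ends → EV7 and EV6 overlap.
Overlapping pairs: EV2 & EV3, EV2 & EV4, EV3 & EV4, EV5 & EV7, EV6 & EV7 — 5 in total.

5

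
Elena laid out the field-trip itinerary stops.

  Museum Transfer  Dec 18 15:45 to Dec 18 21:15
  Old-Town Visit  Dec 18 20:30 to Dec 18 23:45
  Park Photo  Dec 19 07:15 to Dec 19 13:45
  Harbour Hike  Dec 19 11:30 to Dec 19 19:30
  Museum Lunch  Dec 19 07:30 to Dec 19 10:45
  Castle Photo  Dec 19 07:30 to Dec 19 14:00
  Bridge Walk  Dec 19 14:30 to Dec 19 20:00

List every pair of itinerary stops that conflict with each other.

Bridge Walk & Harbour Hike, Castle Photo & Harbour Hike, Castle Photo & Museum Lunch, Castle Photo & Park Photo, Harbour Hike & Park Photo, Museum Lunch & Park Photo, Museum Transfer & Old-Town Visit

Sorted by start: Museum Transfer, Old-Town Visit, Park Photo, Museum Lunch, Castle Photo, Harbour Hike, Bridge Walk.
Old-Town Visit starts before Museum Transfer ends → Museum Transfer and Old-Town Visit overlap.
Park Photo starts after Museum Transfer ends; Museum Transfer is clear from here.
Park Photo starts after Old-Town Visit ends; Old-Town Visit is clear from here.
Museum Lunch starts before Park Photo ends → Park Photo and Museum Lunch overlap.
Castle Photo starts before Park Photo ends → Park Photo and Castle Photo overlap.
Harbour Hike starts before Park Photo ends → Park Photo and Harbour Hike overlap.
Bridge Walk starts after Park Photo ends.
Castle Photo starts before Museum Lunch ends → Museum Lunch and Castle Photo overlap.
Harbour Hike starts after Museum Lunch ends; Museum Lunch is clear from here.
Harbour Hike starts before Castle Photo ends → Castle Photo and Harbour Hike overlap.
Bridge Walk starts after Castle Photo ends.
Bridge Walk starts before Harbour Hike ends → Harbour Hike and Bridge Walk overlap.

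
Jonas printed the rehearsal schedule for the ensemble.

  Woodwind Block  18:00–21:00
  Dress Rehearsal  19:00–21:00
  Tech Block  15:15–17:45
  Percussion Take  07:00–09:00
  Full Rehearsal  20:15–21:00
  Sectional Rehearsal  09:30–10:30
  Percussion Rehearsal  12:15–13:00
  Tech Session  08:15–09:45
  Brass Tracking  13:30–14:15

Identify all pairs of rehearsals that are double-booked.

Sorted by start: Percussion Take, Tech Session, Sectional Rehearsal, Percussion Rehearsal, Brass Tracking, Tech Block, Woodwind Block, Dress Rehearsal, Full Rehearsal.
Tech Session starts before Percussion Take ends → Percussion Take and Tech Session overlap.
Sectional Rehearsal starts after Percussion Take ends, so nothing later overlaps Percussion Take either.
Sectional Rehearsal starts before Tech Session ends → Tech Session and Sectional Rehearsal overlap.
Percussion Rehearsal starts after Tech Session ends, so nothing later overlaps Tech Session either.
Percussion Rehearsal starts after Sectional Rehearsal ends, so nothing later overlaps Sectional Rehearsal either.
Brass Tracking starts after Percussion Rehearsal ends, so nothing later overlaps Percussion Rehearsal either.
Tech Block starts after Brass Tracking ends, so nothing later overlaps Brass Tracking either.
Woodwind Block starts after Tech Block ends, so nothing later overlaps Tech Block either.
Dress Rehearsal starts before Woodwind Block ends → Woodwind Block and Dress Rehearsal overlap.
Full Rehearsal starts before Woodwind Block ends → Woodwind Block and Full Rehearsal overlap.
Full Rehearsal starts before Dress Rehearsal ends → Dress Rehearsal and Full Rehearsal overlap.

Dress Rehearsal & Full Rehearsal, Dress Rehearsal & Woodwind Block, Full Rehearsal & Woodwind Block, Percussion Take & Tech Session, Sectional Rehearsal & Tech Session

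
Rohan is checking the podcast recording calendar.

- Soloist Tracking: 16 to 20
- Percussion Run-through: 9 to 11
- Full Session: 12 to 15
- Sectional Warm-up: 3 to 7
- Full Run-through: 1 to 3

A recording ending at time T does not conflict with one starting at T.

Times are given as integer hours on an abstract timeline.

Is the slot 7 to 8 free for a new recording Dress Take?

Full Run-through: ends 3 at or before Dress Take starts 7 → clear.
Sectional Warm-up: ends 7 at or before Dress Take starts 7 → clear.
Percussion Run-through: starts 9 at or after Dress Take ends 8 → clear.
Full Session: starts 12 at or after Dress Take ends 8 → clear.
Soloist Tracking: starts 16 at or after Dress Take ends 8 → clear.

Yes — the slot is free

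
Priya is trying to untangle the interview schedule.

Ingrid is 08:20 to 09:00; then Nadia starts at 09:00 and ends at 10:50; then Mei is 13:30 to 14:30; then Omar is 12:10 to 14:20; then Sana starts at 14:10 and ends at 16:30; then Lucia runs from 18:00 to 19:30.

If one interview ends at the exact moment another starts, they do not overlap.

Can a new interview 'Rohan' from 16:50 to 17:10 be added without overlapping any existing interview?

Ingrid: ends 09:00 at or before Rohan starts 16:50 → clear.
Nadia: ends 10:50 at or before Rohan starts 16:50 → clear.
Omar: ends 14:20 at or before Rohan starts 16:50 → clear.
Mei: ends 14:30 at or before Rohan starts 16:50 → clear.
Sana: ends 16:30 at or before Rohan starts 16:50 → clear.
Lucia: starts 18:00 at or after Rohan ends 17:10 → clear.

Yes — the slot is free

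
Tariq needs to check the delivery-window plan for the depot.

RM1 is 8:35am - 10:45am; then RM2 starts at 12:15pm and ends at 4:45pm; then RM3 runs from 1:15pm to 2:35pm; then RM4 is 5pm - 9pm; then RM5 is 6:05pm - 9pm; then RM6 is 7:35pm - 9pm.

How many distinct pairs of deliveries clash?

Sorted by start: RM1, RM2, RM3, RM4, RM5, RM6.
RM2 starts after RM1 ends, so nothing later overlaps RM1 either.
RM3 starts before RM2 ends → RM2 and RM3 overlap.
RM4 starts after RM2 ends, so nothing later overlaps RM2 either.
RM4 starts after RM3 ends, so nothing later overlaps RM3 either.
RM5 starts before RM4 ends → RM4 and RM5 overlap.
RM6 starts before RM4 ends → RM4 and RM6 overlap.
RM6 starts before RM5 ends → RM5 and RM6 overlap.
Overlapping pairs: RM2 & RM3, RM4 & RM5, RM4 & RM6, RM5 & RM6 — 4 in total.

4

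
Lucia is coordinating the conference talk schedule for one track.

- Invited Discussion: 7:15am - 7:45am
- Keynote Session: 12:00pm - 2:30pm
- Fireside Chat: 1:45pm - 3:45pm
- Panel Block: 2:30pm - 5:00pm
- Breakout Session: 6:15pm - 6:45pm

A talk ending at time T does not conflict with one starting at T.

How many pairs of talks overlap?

Two intervals overlap when each starts before the other ends.
Sorted by start: Invited Discussion, Keynote Session, Fireside Chat, Panel Block, Breakout Session.
Keynote Session starts after Invited Discussion ends — done with Invited Discussion.
Fireside Chat starts before Keynote Session ends → Keynote Session and Fireside Chat overlap.
Panel Block starts exactly when Keynote Session ends (back-to-back, no overlap) — done with Keynote Session.
Panel Block starts before Fireside Chat ends → Fireside Chat and Panel Block overlap.
Breakout Session starts after Fireside Chat ends.
Breakout Session starts after Panel Block ends.
Overlapping pairs: Fireside Chat & Keynote Session, Fireside Chat & Panel Block — 2 in total.

2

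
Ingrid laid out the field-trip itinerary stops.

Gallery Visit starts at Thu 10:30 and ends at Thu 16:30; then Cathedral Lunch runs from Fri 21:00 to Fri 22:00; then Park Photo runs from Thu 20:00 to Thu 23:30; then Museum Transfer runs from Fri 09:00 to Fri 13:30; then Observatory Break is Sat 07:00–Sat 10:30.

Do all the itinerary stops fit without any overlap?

Two intervals overlap when each starts before the other ends.
Sorted by start: Gallery Visit, Park Photo, Museum Transfer, Cathedral Lunch, Observatory Break.
Park Photo starts after Gallery Visit ends — done with Gallery Visit.
Museum Transfer starts after Park Photo ends — done with Park Photo.
Cathedral Lunch starts after Museum Transfer ends — done with Museum Transfer.
Observatory Break starts after Cathedral Lunch ends.
Every pair is clear; the schedule has no overlaps.

Yes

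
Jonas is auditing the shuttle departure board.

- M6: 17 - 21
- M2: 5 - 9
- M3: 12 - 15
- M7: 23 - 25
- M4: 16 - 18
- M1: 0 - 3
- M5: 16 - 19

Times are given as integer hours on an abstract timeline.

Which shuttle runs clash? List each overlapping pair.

M4 & M5, M4 & M6, M5 & M6

Sorted by start: M1, M2, M3, M4, M5, M6, M7.
M2 starts after M1 ends — done with M1.
M3 starts after M2 ends — done with M2.
M4 starts after M3 ends — done with M3.
M5 starts before M4 ends → M4 and M5 overlap.
M6 starts before M4 ends → M4 and M6 overlap.
M7 starts after M4 ends.
M6 starts before M5 ends → M5 and M6 overlap.
M7 starts after M5 ends.
M7 starts after M6 ends.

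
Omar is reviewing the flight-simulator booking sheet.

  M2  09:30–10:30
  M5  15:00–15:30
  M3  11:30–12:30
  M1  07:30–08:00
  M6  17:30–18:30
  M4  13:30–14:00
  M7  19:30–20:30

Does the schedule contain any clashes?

Sorted by start: M1, M2, M3, M4, M5, M6, M7.
M2 starts after M1 ends — done with M1.
M3 starts after M2 ends — done with M2.
M4 starts after M3 ends — done with M3.
M5 starts after M4 ends — done with M4.
M6 starts after M5 ends — done with M5.
M7 starts after M6 ends.
Every pair is clear; the schedule has no overlaps.

No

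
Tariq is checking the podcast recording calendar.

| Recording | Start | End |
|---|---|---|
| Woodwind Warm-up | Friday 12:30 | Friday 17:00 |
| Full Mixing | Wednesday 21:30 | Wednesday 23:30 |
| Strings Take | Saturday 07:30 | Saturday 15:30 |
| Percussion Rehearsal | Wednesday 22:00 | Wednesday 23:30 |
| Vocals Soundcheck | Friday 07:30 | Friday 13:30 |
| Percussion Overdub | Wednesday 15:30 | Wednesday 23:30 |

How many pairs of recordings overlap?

Two intervals overlap when each starts before the other ends.
Sorted by start: Percussion Overdub, Full Mixing, Percussion Rehearsal, Vocals Soundcheck, Woodwind Warm-up, Strings Take.
Full Mixing starts before Percussion Overdub ends → Percussion Overdub and Full Mixing overlap.
Percussion Rehearsal starts before Percussion Overdub ends → Percussion Overdub and Percussion Rehearsal overlap.
Vocals Soundcheck starts after Percussion Overdub ends, so nothing later overlaps Percussion Overdub either.
Percussion Rehearsal starts before Full Mixing ends → Full Mixing and Percussion Rehearsal overlap.
Vocals Soundcheck starts after Full Mixing ends, so nothing later overlaps Full Mixing either.
Vocals Soundcheck starts after Percussion Rehearsal ends, so nothing later overlaps Percussion Rehearsal either.
Woodwind Warm-up starts before Vocals Soundcheck ends → Vocals Soundcheck and Woodwind Warm-up overlap.
Strings Take starts after Vocals Soundcheck ends.
Strings Take starts after Woodwind Warm-up ends.
Overlapping pairs: Full Mixing & Percussion Overdub, Full Mixing & Percussion Rehearsal, Percussion Overdub & Percussion Rehearsal, Vocals Soundcheck & Woodwind Warm-up — 4 in total.

4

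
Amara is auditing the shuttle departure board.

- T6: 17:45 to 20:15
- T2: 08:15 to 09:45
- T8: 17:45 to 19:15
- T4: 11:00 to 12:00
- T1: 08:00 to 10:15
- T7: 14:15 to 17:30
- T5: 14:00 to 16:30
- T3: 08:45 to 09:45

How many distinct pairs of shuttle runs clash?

5

Sorted by start: T1, T2, T3, T4, T5, T7, T6, T8.
T2 starts before T1 ends → T1 and T2 overlap.
T3 starts before T1 ends → T1 and T3 overlap.
T4 starts after T1 ends; T1 is clear from here.
T3 starts before T2 ends → T2 and T3 overlap.
T4 starts after T2 ends; T2 is clear from here.
T4 starts after T3 ends; T3 is clear from here.
T5 starts after T4 ends; T4 is clear from here.
T7 starts before T5 ends → T5 and T7 overlap.
T6 starts after T5 ends; T5 is clear from here.
T6 starts after T7 ends; T7 is clear from here.
T8 starts before T6 ends → T6 and T8 overlap.
Overlapping pairs: T1 & T2, T1 & T3, T2 & T3, T5 & T7, T6 & T8 — 5 in total.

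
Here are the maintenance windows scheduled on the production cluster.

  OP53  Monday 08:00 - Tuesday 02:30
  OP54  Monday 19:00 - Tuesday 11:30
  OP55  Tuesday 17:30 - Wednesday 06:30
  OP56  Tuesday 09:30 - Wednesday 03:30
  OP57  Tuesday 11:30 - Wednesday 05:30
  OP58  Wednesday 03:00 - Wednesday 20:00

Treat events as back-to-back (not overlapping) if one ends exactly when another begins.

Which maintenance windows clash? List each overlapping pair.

Sorted by start: OP53, OP54, OP56, OP57, OP55, OP58.
OP54 starts before OP53 ends → OP53 and OP54 overlap.
OP56 starts after OP53 ends; OP53 is clear from here.
OP56 starts before OP54 ends → OP54 and OP56 overlap.
OP57 starts exactly when OP54 ends (back-to-back, no overlap); OP54 is clear from here.
OP57 starts before OP56 ends → OP56 and OP57 overlap.
OP55 starts before OP56 ends → OP56 and OP55 overlap.
OP58 starts before OP56 ends → OP56 and OP58 overlap.
OP55 starts before OP57 ends → OP57 and OP55 overlap.
OP58 starts before OP57 ends → OP57 and OP58 overlap.
OP58 starts before OP55 ends → OP55 and OP58 overlap.

OP53 & OP54, OP54 & OP56, OP55 & OP56, OP55 & OP57, OP55 & OP58, OP56 & OP57, OP56 & OP58, OP57 & OP58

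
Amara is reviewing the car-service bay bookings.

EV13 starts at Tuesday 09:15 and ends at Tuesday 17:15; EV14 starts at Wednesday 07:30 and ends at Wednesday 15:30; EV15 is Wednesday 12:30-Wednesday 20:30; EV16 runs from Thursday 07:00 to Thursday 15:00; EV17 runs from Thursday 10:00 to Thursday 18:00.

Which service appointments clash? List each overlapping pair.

EV14 & EV15, EV16 & EV17

Sorted by start: EV13, EV14, EV15, EV16, EV17.
EV14 starts after EV13 ends; EV13 is clear from here.
EV15 starts before EV14 ends → EV14 and EV15 overlap.
EV16 starts after EV14 ends; EV14 is clear from here.
EV16 starts after EV15 ends; EV15 is clear from here.
EV17 starts before EV16 ends → EV16 and EV17 overlap.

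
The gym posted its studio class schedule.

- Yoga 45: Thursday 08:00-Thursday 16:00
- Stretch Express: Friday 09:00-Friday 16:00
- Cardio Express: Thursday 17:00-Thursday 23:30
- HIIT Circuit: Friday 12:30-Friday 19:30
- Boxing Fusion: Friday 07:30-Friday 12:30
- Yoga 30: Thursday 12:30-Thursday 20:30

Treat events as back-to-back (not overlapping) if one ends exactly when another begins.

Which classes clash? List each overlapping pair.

Sorted by start: Yoga 45, Yoga 30, Cardio Express, Boxing Fusion, Stretch Express, HIIT Circuit.
Yoga 30 starts before Yoga 45 ends → Yoga 45 and Yoga 30 overlap.
Cardio Express starts after Yoga 45 ends; Yoga 45 is clear from here.
Cardio Express starts before Yoga 30 ends → Yoga 30 and Cardio Express overlap.
Boxing Fusion starts after Yoga 30 ends; Yoga 30 is clear from here.
Boxing Fusion starts after Cardio Express ends; Cardio Express is clear from here.
Stretch Express starts before Boxing Fusion ends → Boxing Fusion and Stretch Express overlap.
HIIT Circuit starts exactly when Boxing Fusion ends (back-to-back, no overlap).
HIIT Circuit starts before Stretch Express ends → Stretch Express and HIIT Circuit overlap.

Boxing Fusion & Stretch Express, Cardio Express & Yoga 30, HIIT Circuit & Stretch Express, Yoga 30 & Yoga 45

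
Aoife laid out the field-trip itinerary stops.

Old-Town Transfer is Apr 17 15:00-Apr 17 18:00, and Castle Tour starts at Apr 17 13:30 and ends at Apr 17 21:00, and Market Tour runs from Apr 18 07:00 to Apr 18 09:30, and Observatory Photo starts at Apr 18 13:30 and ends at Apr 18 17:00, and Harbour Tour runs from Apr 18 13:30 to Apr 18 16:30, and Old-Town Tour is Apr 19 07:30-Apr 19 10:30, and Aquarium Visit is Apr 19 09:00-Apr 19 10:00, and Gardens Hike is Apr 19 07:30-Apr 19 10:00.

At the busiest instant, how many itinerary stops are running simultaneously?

3

Sort all start/end points and keep a running count:
Apr 17 13:30 start Castle Tour → 1
Apr 17 15:00 start Old-Town Transfer → 2
Apr 17 18:00 end Old-Town Transfer → 1
Apr 17 21:00 end Castle Tour → 0
Apr 18 07:00 start Market Tour → 1
Apr 18 09:30 end Market Tour → 0
Apr 18 13:30 start Harbour Tour → 1
Apr 18 13:30 start Observatory Photo → 2
Apr 18 16:30 end Harbour Tour → 1
Apr 18 17:00 end Observatory Photo → 0
Apr 19 07:30 start Gardens Hike → 1
Apr 19 07:30 start Old-Town Tour → 2
Apr 19 09:00 start Aquarium Visit → 3
Apr 19 10:00 end Aquarium Visit → 2
Apr 19 10:00 end Gardens Hike → 1
Apr 19 10:30 end Old-Town Tour → 0
Peak is 3, at Apr 19 09:00 (Aquarium Visit, Gardens Hike, Old-Town Tour).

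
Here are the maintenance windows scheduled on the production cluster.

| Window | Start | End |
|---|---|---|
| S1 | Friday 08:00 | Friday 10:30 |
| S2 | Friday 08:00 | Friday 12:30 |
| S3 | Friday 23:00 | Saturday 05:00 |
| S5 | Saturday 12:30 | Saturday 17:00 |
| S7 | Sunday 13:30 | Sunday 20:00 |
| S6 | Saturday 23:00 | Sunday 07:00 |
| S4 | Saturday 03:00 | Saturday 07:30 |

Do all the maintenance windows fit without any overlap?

No

Check each pair: they overlap iff neither finishes before the other starts.
Sorted by start: S1, S2, S3, S4, S5, S6, S7.
S2 starts before S1 ends → S1 and S2 overlap.
That's a conflict, so the schedule is not conflict-free.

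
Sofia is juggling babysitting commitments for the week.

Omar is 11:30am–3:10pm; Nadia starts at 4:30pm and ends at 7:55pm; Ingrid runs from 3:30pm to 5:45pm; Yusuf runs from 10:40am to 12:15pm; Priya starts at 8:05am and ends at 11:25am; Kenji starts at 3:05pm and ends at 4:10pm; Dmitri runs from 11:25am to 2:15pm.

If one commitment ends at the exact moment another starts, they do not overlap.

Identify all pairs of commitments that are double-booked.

Sorted by start: Priya, Yusuf, Dmitri, Omar, Kenji, Ingrid, Nadia.
Yusuf starts before Priya ends → Priya and Yusuf overlap.
Dmitri starts exactly when Priya ends (back-to-back, no overlap) — done with Priya.
Dmitri starts before Yusuf ends → Yusuf and Dmitri overlap.
Omar starts before Yusuf ends → Yusuf and Omar overlap.
Kenji starts after Yusuf ends — done with Yusuf.
Omar starts before Dmitri ends → Dmitri and Omar overlap.
Kenji starts after Dmitri ends — done with Dmitri.
Kenji starts before Omar ends → Omar and Kenji overlap.
Ingrid starts after Omar ends — done with Omar.
Ingrid starts before Kenji ends → Kenji and Ingrid overlap.
Nadia starts after Kenji ends.
Nadia starts before Ingrid ends → Ingrid and Nadia overlap.

Dmitri & Omar, Dmitri & Yusuf, Ingrid & Kenji, Ingrid & Nadia, Kenji & Omar, Omar & Yusuf, Priya & Yusuf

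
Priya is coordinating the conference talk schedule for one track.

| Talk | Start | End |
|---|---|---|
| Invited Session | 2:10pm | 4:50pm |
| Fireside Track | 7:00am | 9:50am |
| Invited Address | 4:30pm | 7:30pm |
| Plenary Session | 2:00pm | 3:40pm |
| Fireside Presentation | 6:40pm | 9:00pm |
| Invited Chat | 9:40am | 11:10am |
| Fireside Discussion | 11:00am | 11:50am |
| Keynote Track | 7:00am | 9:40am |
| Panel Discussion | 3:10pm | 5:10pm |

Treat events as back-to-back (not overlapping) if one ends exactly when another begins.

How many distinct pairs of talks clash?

9

Sorted by start: Keynote Track, Fireside Track, Invited Chat, Fireside Discussion, Plenary Session, Invited Session, Panel Discussion, Invited Address, Fireside Presentation.
Fireside Track starts before Keynote Track ends → Keynote Track and Fireside Track overlap.
Invited Chat starts exactly when Keynote Track ends (back-to-back, no overlap) — done with Keynote Track.
Invited Chat starts before Fireside Track ends → Fireside Track and Invited Chat overlap.
Fireside Discussion starts after Fireside Track ends — done with Fireside Track.
Fireside Discussion starts before Invited Chat ends → Invited Chat and Fireside Discussion overlap.
Plenary Session starts after Invited Chat ends — done with Invited Chat.
Plenary Session starts after Fireside Discussion ends — done with Fireside Discussion.
Invited Session starts before Plenary Session ends → Plenary Session and Invited Session overlap.
Panel Discussion starts before Plenary Session ends → Plenary Session and Panel Discussion overlap.
Invited Address starts after Plenary Session ends — done with Plenary Session.
Panel Discussion starts before Invited Session ends → Invited Session and Panel Discussion overlap.
Invited Address starts before Invited Session ends → Invited Session and Invited Address overlap.
Fireside Presentation starts after Invited Session ends.
Invited Address starts before Panel Discussion ends → Panel Discussion and Invited Address overlap.
Fireside Presentation starts after Panel Discussion ends.
Fireside Presentation starts before Invited Address ends → Invited Address and Fireside Presentation overlap.
Overlapping pairs: Fireside Discussion & Invited Chat, Fireside Presentation & Invited Address, Fireside Track & Invited Chat, Fireside Track & Keynote Track, Invited Address & Invited Session, Invited Address & Panel Discussion, Invited Session & Panel Discussion, Invited Session & Plenary Session, Panel Discussion & Plenary Session — 9 in total.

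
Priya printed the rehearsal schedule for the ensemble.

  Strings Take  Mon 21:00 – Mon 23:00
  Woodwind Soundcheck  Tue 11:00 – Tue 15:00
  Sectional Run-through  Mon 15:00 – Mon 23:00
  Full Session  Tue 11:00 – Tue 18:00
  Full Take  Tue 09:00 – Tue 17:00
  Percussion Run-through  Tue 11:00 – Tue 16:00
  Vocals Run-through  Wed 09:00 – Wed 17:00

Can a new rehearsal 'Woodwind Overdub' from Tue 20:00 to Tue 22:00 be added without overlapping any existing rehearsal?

Sectional Run-through: ends Mon 23:00 at or before Woodwind Overdub starts Tue 20:00 → clear.
Strings Take: ends Mon 23:00 at or before Woodwind Overdub starts Tue 20:00 → clear.
Full Take: ends Tue 17:00 at or before Woodwind Overdub starts Tue 20:00 → clear.
Woodwind Soundcheck: ends Tue 15:00 at or before Woodwind Overdub starts Tue 20:00 → clear.
Full Session: ends Tue 18:00 at or before Woodwind Overdub starts Tue 20:00 → clear.
Percussion Run-through: ends Tue 16:00 at or before Woodwind Overdub starts Tue 20:00 → clear.
Vocals Run-through: starts Wed 09:00 at or after Woodwind Overdub ends Tue 22:00 → clear.

Yes — the slot is free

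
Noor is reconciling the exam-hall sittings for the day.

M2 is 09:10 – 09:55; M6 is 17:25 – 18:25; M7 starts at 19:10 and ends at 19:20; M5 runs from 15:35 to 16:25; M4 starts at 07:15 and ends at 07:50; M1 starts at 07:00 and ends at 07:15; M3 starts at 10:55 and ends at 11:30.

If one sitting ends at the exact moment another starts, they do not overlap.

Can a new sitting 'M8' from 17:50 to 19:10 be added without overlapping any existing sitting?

No — it overlaps M6

M1: ends 07:15 at or before M8 starts 17:50 → clear.
M4: ends 07:50 at or before M8 starts 17:50 → clear.
M2: ends 09:55 at or before M8 starts 17:50 → clear.
M3: ends 11:30 at or before M8 starts 17:50 → clear.
M5: ends 16:25 at or before M8 starts 17:50 → clear.
M6: starts 17:25 before M8 ends 19:10, and ends 18:25 after M8 starts 17:50 → overlap.
M7: starts 19:10 at or after M8 ends 19:10 → clear.
M8 overlaps M6.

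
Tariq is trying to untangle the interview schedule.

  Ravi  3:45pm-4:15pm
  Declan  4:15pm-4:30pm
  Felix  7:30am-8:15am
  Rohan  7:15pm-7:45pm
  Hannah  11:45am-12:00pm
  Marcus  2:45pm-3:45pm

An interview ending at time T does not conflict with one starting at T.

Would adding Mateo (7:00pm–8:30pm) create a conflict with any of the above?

Yes — it overlaps Rohan

Felix: ends 8:15am at or before Mateo starts 7:00pm → clear.
Hannah: ends 12:00pm at or before Mateo starts 7:00pm → clear.
Marcus: ends 3:45pm at or before Mateo starts 7:00pm → clear.
Ravi: ends 4:15pm at or before Mateo starts 7:00pm → clear.
Declan: ends 4:30pm at or before Mateo starts 7:00pm → clear.
Rohan: starts 7:15pm before Mateo ends 8:30pm, and ends 7:45pm after Mateo starts 7:00pm → overlap.
Mateo overlaps Rohan.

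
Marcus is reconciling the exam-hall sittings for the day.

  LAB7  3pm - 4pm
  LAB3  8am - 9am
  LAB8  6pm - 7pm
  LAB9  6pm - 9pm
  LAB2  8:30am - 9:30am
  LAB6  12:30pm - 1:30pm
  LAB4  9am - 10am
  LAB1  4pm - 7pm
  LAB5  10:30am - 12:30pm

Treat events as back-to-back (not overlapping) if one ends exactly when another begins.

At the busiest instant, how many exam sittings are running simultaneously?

Sweep the timeline, counting +1 at each start and −1 at each end (ends before starts at a tie):
8am start LAB3 → 1
8:30am start LAB2 → 2
9am end LAB3 → 1
9am start LAB4 → 2
9:30am end LAB2 → 1
10am end LAB4 → 0
10:30am start LAB5 → 1
12:30pm end LAB5 → 0
12:30pm start LAB6 → 1
1:30pm end LAB6 → 0
3pm start LAB7 → 1
4pm end LAB7 → 0
4pm start LAB1 → 1
6pm start LAB8 → 2
6pm start LAB9 → 3
7pm end LAB1 → 2
7pm end LAB8 → 1
9pm end LAB9 → 0
Peak is 3, at 6pm (LAB1, LAB8, LAB9).

3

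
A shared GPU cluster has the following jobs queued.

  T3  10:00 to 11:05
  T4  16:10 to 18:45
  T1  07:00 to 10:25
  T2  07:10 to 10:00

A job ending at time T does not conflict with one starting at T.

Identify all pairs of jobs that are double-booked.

Sorted by start: T1, T2, T3, T4.
T2 starts before T1 ends → T1 and T2 overlap.
T3 starts before T1 ends → T1 and T3 overlap.
T4 starts after T1 ends.
T3 starts exactly when T2 ends (back-to-back, no overlap), so nothing later overlaps T2 either.
T4 starts after T3 ends.

T1 & T2, T1 & T3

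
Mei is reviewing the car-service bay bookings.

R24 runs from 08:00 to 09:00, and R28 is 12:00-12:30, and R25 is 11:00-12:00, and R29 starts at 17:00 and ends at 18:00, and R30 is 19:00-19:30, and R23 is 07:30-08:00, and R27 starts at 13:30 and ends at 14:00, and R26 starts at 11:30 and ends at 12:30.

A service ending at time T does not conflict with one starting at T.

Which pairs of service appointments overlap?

Check each pair: they overlap iff neither finishes before the other starts.
Sorted by start: R23, R24, R25, R26, R28, R27, R29, R30.
R24 starts exactly when R23 ends (back-to-back, no overlap); R23 is clear from here.
R25 starts after R24 ends; R24 is clear from here.
R26 starts before R25 ends → R25 and R26 overlap.
R28 starts exactly when R25 ends (back-to-back, no overlap); R25 is clear from here.
R28 starts before R26 ends → R26 and R28 overlap.
R27 starts after R26 ends; R26 is clear from here.
R27 starts after R28 ends; R28 is clear from here.
R29 starts after R27 ends; R27 is clear from here.
R30 starts after R29 ends.

R25 & R26, R26 & R28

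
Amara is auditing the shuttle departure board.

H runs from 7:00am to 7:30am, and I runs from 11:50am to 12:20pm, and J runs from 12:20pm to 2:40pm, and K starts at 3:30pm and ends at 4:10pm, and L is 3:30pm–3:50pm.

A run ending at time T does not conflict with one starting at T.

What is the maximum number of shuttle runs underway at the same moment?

2

Walk through starts and ends in time order (an end at T is processed before a start at T):
7:00am start H → 1
7:30am end H → 0
11:50am start I → 1
12:20pm end I → 0
12:20pm start J → 1
2:40pm end J → 0
3:30pm start K → 1
3:30pm start L → 2
3:50pm end L → 1
4:10pm end K → 0
Peak is 2, at 3:30pm (K, L).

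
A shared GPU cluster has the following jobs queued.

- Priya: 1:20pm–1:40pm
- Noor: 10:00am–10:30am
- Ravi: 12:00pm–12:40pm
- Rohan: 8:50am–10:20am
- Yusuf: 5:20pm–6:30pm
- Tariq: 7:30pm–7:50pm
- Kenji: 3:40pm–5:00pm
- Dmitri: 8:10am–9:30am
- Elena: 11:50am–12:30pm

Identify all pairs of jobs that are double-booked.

Dmitri & Rohan, Elena & Ravi, Noor & Rohan

Sorted by start: Dmitri, Rohan, Noor, Elena, Ravi, Priya, Kenji, Yusuf, Tariq.
Rohan starts before Dmitri ends → Dmitri and Rohan overlap.
Noor starts after Dmitri ends — done with Dmitri.
Noor starts before Rohan ends → Rohan and Noor overlap.
Elena starts after Rohan ends — done with Rohan.
Elena starts after Noor ends — done with Noor.
Ravi starts before Elena ends → Elena and Ravi overlap.
Priya starts after Elena ends — done with Elena.
Priya starts after Ravi ends — done with Ravi.
Kenji starts after Priya ends — done with Priya.
Yusuf starts after Kenji ends — done with Kenji.
Tariq starts after Yusuf ends.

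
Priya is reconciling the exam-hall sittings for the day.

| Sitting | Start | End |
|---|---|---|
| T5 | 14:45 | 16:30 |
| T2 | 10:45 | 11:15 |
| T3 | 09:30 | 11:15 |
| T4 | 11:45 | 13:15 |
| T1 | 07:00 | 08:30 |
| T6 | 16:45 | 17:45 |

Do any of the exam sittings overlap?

Check each pair: they overlap iff neither finishes before the other starts.
Sorted by start: T1, T3, T2, T4, T5, T6.
T3 starts after T1 ends — done with T1.
T2 starts before T3 ends → T3 and T2 overlap.
That's a conflict, so the schedule is not conflict-free.

Yes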